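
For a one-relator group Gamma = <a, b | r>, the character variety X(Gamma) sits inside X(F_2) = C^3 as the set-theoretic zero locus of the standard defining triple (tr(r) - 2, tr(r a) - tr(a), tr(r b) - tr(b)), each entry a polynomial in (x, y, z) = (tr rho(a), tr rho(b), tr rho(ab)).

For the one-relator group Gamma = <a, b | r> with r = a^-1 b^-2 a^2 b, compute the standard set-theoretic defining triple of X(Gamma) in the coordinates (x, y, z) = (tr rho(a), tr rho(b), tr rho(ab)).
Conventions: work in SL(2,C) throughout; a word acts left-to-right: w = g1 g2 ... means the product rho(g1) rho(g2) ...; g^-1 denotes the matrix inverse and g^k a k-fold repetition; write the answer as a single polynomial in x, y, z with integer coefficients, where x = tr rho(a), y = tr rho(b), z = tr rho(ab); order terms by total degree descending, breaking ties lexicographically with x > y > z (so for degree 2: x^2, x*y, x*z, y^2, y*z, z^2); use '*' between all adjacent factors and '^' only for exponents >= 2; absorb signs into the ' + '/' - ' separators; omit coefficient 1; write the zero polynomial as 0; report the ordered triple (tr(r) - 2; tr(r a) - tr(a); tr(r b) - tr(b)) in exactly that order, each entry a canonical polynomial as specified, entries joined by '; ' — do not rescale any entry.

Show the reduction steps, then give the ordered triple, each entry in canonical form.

-x^2*y^2*z + x^3*y + x*y^3 + x*y*z^2 - 3*x*y - z - 2; x^2*y - x*z - x - y; -x^2*y^3*z + x^3*y^2 + x*y^4 + x*y^2*z^2 - 4*x*y^2 + x - y

reduce: trace(a^2) = trace(a) * trace(a) - trace(1) = x^2 - 2
trace(a^2 b) = trace(a) * trace(b a) - trace(b) = x*z - y
trace(b^-1 a^2) = trace(a^2) * trace(b) - trace(a^2 b) = x^2*y - x*z - y
so trace(a^2 b a) = trace(a) * trace(b a^2) - trace(b a) = x^2*z - x*y - z
trace(b a b a) = trace(b a) * trace(b a) - trace(1)   [split at repeated b] = z^2 - 2
so trace(b a b) = trace(b) * trace(a b) - trace(a) = y*z - x
so trace(a^2 b a b) = trace(a) * trace(b a b a) - trace(b a b) = x*z^2 - y*z - x
so trace(a^2 b a b^-1) = trace(a^2 b a) * trace(b) - trace(a^2 b a b) = x^2*y*z - x*y^2 - x*z^2 + x
so trace(b^-2 a^2 b a) = trace(a^2 b a b^-1) * trace(b) - trace(a^2 b a) = x^2*y^2*z - x*y^3 - x*y*z^2 - x^2*z + 2*x*y + z
trace(a^-1 b^-2 a^2 b) = trace(b^-2 a^2 b) * trace(a) - trace(b^-2 a^2 b a) = -x^2*y^2*z + x^3*y + x*y^3 + x*y*z^2 - 3*x*y - z
trace(a^3) = trace(a) * trace(a^2) - trace(a) = x^3 - 3*x
reduce: trace(a^2 b^2 a) = trace(b) * trace(a^3 b) - trace(a^3) = x^2*y*z - x^3 - x*y^2 - y*z + 3*x
reduce: trace(b^2 a b a) = trace(b) * trace(a b a b) - trace(a b a) = y*z^2 - x*z - y
trace(b^2 a b) = trace(b) * trace(b a b) - trace(b a) = y^2*z - x*y - z
trace(a^2 b^2 a b) = trace(a) * trace(b^2 a b a) - trace(b^2 a b) = x*y*z^2 - x^2*z - y^2*z + z
trace(a^2 b^2 a b^-1) = trace(a^2 b^2 a) * trace(b) - trace(a^2 b^2 a b) = x^2*y^2*z - x^3*y - x*y^3 - x*y*z^2 + x^2*z + 3*x*y - z
reduce: trace(b^-2 a^2 b^2 a) = trace(a^2 b^2 a b^-1) * trace(b) - trace(a^2 b^2 a) = x^2*y^3*z - x^3*y^2 - x*y^4 - x*y^2*z^2 + x^3 + 4*x*y^2 - 3*x
reduce: trace(a^-1 b^-2 a^2 b^2) = trace(b^-2 a^2 b^2) * trace(a) - trace(b^-2 a^2 b^2 a) = -x^2*y^3*z + x^3*y^2 + x*y^4 + x*y^2*z^2 - 4*x*y^2 + x
assemble the triple (trace(r) - 2; trace(r a) - x; trace(r b) - y)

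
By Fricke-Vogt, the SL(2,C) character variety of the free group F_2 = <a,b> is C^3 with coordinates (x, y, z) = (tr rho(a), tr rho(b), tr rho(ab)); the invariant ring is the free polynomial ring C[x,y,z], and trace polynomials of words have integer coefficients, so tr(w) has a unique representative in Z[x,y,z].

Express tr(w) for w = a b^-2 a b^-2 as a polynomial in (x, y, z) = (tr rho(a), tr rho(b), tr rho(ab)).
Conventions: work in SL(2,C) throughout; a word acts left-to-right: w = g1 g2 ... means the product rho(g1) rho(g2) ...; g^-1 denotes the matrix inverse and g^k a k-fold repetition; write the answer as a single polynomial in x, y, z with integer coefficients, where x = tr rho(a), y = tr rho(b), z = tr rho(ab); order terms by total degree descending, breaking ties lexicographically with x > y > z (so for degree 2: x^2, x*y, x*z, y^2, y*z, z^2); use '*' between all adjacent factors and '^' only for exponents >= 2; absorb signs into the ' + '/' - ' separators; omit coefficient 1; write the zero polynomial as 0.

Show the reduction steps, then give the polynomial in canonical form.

trace(a^2) = trace(a)*trace(a) - trace(1) = x^2 - 2
trace(a^2 b) = trace(a)*trace(b a) - trace(b) = x*z - y
trace(b^-1 a^2) = trace(a^2)*trace(b) - trace(a^2 b) = x^2*y - x*z - y
trace(a b^-2 a) = trace(b^-1 a^2)*trace(b) - trace(b^-1 a^2 b) = x^2*y^2 - x*y*z - x^2 - y^2 + 2
trace(a b a b) = trace(b a)*trace(b a) - trace(1) = z^2 - 2
trace(b^-1 a b a) = trace(a b a)*trace(b) - trace(a b a b) = x*y*z - y^2 - z^2 + 2
trace(a b^-2 a b) = trace(b^-1 a b a)*trace(b) - trace(b^-1 a b a b) = x*y^2*z - y^3 - y*z^2 - x*z + 3*y
trace(b^-1 a b^-2 a) = trace(a b^-2 a)*trace(b) - trace(a b^-2 a b) = x^2*y^3 - 2*x*y^2*z - x^2*y + y*z^2 + x*z - y
trace(a b^-2 a b^-2) = trace(b^-1 a b^-2 a)*trace(b) - trace(b^-1 a b^-2 a b) = x^2*y^4 - 2*x*y^3*z - 2*x^2*y^2 + y^2*z^2 + 2*x*y*z + x^2 - 2

x^2*y^4 - 2*x*y^3*z - 2*x^2*y^2 + y^2*z^2 + 2*x*y*z + x^2 - 2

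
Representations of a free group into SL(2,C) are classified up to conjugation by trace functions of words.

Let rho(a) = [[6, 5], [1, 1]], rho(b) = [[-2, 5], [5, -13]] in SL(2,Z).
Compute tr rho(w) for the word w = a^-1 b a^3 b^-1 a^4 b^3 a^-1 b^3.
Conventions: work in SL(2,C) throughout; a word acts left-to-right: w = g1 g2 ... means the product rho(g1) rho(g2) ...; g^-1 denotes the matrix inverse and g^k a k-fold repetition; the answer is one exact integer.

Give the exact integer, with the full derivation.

rho(a^-1) = [[1, -5], [-1, 6]]
... * rho(b) = [[-2, 5], [5, -13]]  ->  [[-27, 70], [32, -83]]
... * rho(a) = [[6, 5], [1, 1]]  ->  [[-92, -65], [109, 77]]
... * rho(a) = [[6, 5], [1, 1]]  ->  [[-617, -525], [731, 622]]
... * rho(a) = [[6, 5], [1, 1]]  ->  [[-4227, -3610], [5008, 4277]]
... * rho(b^-1) = [[-13, -5], [-5, -2]]  ->  [[73001, 28355], [-86489, -33594]]
... * rho(a) = [[6, 5], [1, 1]]  ->  [[466361, 393360], [-552528, -466039]]
... * rho(a) = [[6, 5], [1, 1]]  ->  [[3191526, 2725165], [-3781207, -3228679]]
... * rho(a) = [[6, 5], [1, 1]]  ->  [[21874321, 18682795], [-25915921, -22134714]]
... * rho(a) = [[6, 5], [1, 1]]  ->  [[149928721, 128054400], [-177630240, -151714319]]
... * rho(b) = [[-2, 5], [5, -13]]  ->  [[340414558, -915063595], [-403311115, 1084134947]]
... * rho(b) = [[-2, 5], [5, -13]]  ->  [[-5256147091, 13597899525], [6227296965, -16110309886]]
... * rho(b) = [[-2, 5], [5, -13]]  ->  [[78501791807, -203053429280], [-93006143360, 240570513343]]
... * rho(a^-1) = [[1, -5], [-1, 6]]  ->  [[281555221087, -1610829534715], [-333576656703, 1908453796858]]
... * rho(b) = [[-2, 5], [5, -13]]  ->  [[-8617258115749, 22348560056730], [10209422297696, -26477782642669]]
... * rho(b) = [[-2, 5], [5, -13]]  ->  [[128977316515148, -333617571316235], [-152807757808737, 395258285843177]]
... * rho(b) = [[-2, 5], [5, -13]]  ->  [[-1926042489611471, 4981915009686795], [2281906944833359, -5902396505004986]]
tr = -1926042489611471 + -5902396505004986 = -7828438994616457

-7828438994616457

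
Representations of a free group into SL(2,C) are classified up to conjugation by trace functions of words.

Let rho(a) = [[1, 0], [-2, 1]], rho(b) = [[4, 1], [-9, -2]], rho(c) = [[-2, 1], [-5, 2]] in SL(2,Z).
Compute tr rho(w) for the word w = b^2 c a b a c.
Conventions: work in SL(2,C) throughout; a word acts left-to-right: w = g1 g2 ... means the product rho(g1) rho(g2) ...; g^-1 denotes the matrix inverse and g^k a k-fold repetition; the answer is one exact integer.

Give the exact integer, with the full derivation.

1354

rho(b) = [[4, 1], [-9, -2]]
... * rho(b) = [[4, 1], [-9, -2]]  ->  [[7, 2], [-18, -5]]
... * rho(c) = [[-2, 1], [-5, 2]]  ->  [[-24, 11], [61, -28]]
... * rho(a) = [[1, 0], [-2, 1]]  ->  [[-46, 11], [117, -28]]
... * rho(b) = [[4, 1], [-9, -2]]  ->  [[-283, -68], [720, 173]]
... * rho(a) = [[1, 0], [-2, 1]]  ->  [[-147, -68], [374, 173]]
... * rho(c) = [[-2, 1], [-5, 2]]  ->  [[634, -283], [-1613, 720]]
tr = 634 + 720 = 1354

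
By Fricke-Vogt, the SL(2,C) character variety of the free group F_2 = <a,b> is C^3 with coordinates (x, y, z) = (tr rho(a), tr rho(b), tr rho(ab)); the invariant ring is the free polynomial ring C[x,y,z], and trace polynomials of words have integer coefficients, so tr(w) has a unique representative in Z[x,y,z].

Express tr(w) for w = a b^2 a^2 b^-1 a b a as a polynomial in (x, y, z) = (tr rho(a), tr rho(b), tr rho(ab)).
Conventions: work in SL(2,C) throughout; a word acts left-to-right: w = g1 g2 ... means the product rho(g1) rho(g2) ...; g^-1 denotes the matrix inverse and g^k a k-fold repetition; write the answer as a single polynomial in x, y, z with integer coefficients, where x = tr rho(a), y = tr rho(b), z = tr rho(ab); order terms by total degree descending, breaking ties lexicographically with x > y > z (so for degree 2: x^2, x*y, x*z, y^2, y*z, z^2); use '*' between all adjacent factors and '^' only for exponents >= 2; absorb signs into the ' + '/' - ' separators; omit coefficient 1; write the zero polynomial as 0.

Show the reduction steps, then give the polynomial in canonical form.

x^3*y^2*z^2 - x^4*y*z - 2*x^2*y^3*z - x^2*y*z^3 + x^3*y^2 + x^3*z^2 + x*y^4 + x*y^2*z^2 + 3*x^2*y*z - x^3 - 4*x*y^2 - 2*x*z^2 + y*z + 3*x

trace(b a b a) = trace(b a) trace(b a) - trace(1)   [split at repeated b] = z^2 - 2
trace(b a b) = trace(b) trace(a b) - trace(a) = y*z - x
trace(a b a b a) = trace(a) trace(b a b a) - trace(b a b) = x*z^2 - y*z - x
trace(a^3 b a b) = trace(a) trace(a b a b a) - trace(a b a b) = x^2*z^2 - x*y*z - x^2 - z^2 + 2
trace(b a^2) = trace(a) trace(b a) - trace(b) = x*z - y
trace(a^2 b a) = trace(a) trace(b a^2) - trace(b a) = x^2*z - x*y - z
trace(a^3 b a) = trace(a) trace(a^2 b a) - trace(a^2 b) = x^3*z - x^2*y - 2*x*z + y
trace(b^2 a^3 b a) = trace(b) trace(a^3 b a b) - trace(a^3 b a) = x^2*y*z^2 - x^3*z - x*y^2*z - y*z^2 + 2*x*z + y
trace(b^3 a) = trace(b) trace(a b^2) - trace(a b) = y^2*z - x*y - z
trace(b^2) = trace(b) trace(b) - trace(1) = y^2 - 2
trace(b^3) = trace(b) trace(b^2) - trace(b) = y^3 - 3*y
trace(a b^3 a) = trace(a) trace(b^3 a) - trace(b^3) = x*y^2*z - x^2*y - y^3 - x*z + 3*y
trace(b^2 a^3 b) = trace(a) trace(a b^3 a) - trace(a b^3) = x^2*y^2*z - x^3*y - x*y^3 - x^2*z - y^2*z + 4*x*y + z
trace(a b a^2 b^2 a^2) = trace(a) trace(b^2 a^3 b a) - trace(b^2 a^3 b) = x^3*y*z^2 - x^4*z - 2*x^2*y^2*z + x^3*y + x*y^3 - x*y*z^2 + 3*x^2*z + y^2*z - 3*x*y - z
trace(b a b a b a) = trace(a b a b) trace(a b) - trace(b a)   [split at repeated a] = z^3 - 3*z
trace(b a b a b) = trace(b) trace(a b a b) - trace(a b a) = y*z^2 - x*z - y
trace(a b a b a^2 b) = trace(a) trace(b a b a b a) - trace(b a b a b) = x*z^3 - y*z^2 - 2*x*z + y
trace(b a b a^2 b^2 a) = trace(b) trace(a b a b a^2 b) - trace(a b a b a^2) = x*y*z^3 - x^2*z^2 - y^2*z^2 - x*y*z + x^2 + y^2 + z^2 - 2
trace(b^3 a b a) = trace(b) trace(a b a b^2) - trace(a b a b) = y^2*z^2 - x*y*z - y^2 - z^2 + 2
trace(b^3 a b) = trace(b) trace(b^2 a b) - trace(b^2 a) = y^3*z - x*y^2 - 2*y*z + x
trace(b a b a^2 b^2) = trace(a) trace(b^3 a b a) - trace(b^3 a b) = x*y^2*z^2 - x^2*y*z - y^3*z - x*z^2 + 2*y*z + x
trace(a b a^2 b^2 a^2 b) = trace(a) trace(b a b a^2 b^2 a) - trace(b a b a^2 b^2) = x^2*y*z^3 - x^3*z^2 - 2*x*y^2*z^2 + y^3*z + x^3 + x*y^2 + 2*x*z^2 - 2*y*z - 3*x
trace(a b^2 a^2 b^-1 a b a) = trace(a b a^2 b^2 a^2) trace(b) - trace(a b a^2 b^2 a^2 b) = x^3*y^2*z^2 - x^4*y*z - 2*x^2*y^3*z - x^2*y*z^3 + x^3*y^2 + x^3*z^2 + x*y^4 + x*y^2*z^2 + 3*x^2*y*z - x^3 - 4*x*y^2 - 2*x*z^2 + y*z + 3*x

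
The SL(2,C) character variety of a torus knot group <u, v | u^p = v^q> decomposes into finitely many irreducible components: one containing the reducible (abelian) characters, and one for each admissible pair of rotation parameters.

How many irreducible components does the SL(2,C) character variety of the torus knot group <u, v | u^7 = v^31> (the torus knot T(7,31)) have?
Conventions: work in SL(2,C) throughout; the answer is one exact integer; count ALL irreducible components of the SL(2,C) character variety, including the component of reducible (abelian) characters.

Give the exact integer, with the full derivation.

91

Gamma = < u, v | u^7 = v^31 > (torus knot T(7,31)); the central element u^7 = v^31 acts as +I or -I in any irreducible SL(2,C) representation.
This locks tr(u) to 2*cos(pi*alpha/7), alpha in 1..6, and tr(v) to 2*cos(pi*beta/31), beta in 1..30, on each component of irreducible characters.
The two central values (-1)^alpha I and (-1)^beta I must be the same matrix, so alpha and beta share a parity.
Enumerate parity-matched pairs: 3*15 odd-odd plus 3*15 even-even gives 90.
Total: 90 irreducible-character components + 1 reducible (abelian) component = 91.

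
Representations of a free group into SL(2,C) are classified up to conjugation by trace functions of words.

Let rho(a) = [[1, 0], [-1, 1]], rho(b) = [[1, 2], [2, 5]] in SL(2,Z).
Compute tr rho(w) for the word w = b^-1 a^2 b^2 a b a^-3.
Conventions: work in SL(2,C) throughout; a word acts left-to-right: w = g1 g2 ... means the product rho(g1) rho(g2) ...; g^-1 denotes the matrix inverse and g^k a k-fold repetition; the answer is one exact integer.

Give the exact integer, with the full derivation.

rho(b^-1) = [[5, -2], [-2, 1]]
... * rho(a) = [[1, 0], [-1, 1]]  ->  [[7, -2], [-3, 1]]
... * rho(a) = [[1, 0], [-1, 1]]  ->  [[9, -2], [-4, 1]]
... * rho(b) = [[1, 2], [2, 5]]  ->  [[5, 8], [-2, -3]]
... * rho(b) = [[1, 2], [2, 5]]  ->  [[21, 50], [-8, -19]]
... * rho(a) = [[1, 0], [-1, 1]]  ->  [[-29, 50], [11, -19]]
... * rho(b) = [[1, 2], [2, 5]]  ->  [[71, 192], [-27, -73]]
... * rho(a^-1) = [[1, 0], [1, 1]]  ->  [[263, 192], [-100, -73]]
... * rho(a^-1) = [[1, 0], [1, 1]]  ->  [[455, 192], [-173, -73]]
... * rho(a^-1) = [[1, 0], [1, 1]]  ->  [[647, 192], [-246, -73]]
tr = 647 + -73 = 574

574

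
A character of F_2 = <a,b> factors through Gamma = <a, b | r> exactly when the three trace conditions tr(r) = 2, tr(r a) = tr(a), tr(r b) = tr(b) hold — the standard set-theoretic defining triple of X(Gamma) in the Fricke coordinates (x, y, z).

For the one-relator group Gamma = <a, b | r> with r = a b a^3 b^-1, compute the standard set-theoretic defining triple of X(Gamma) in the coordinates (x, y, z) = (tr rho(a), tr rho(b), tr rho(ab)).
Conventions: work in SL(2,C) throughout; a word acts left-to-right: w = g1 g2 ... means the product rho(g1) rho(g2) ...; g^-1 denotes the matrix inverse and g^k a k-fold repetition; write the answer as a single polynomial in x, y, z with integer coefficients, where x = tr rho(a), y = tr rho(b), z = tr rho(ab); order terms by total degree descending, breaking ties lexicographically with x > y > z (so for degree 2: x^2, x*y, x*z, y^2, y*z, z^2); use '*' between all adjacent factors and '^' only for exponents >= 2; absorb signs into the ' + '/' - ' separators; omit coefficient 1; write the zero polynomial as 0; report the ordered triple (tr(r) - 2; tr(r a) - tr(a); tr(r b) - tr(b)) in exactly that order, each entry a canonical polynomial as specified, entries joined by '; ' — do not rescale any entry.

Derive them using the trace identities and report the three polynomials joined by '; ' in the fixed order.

tr(b a^2) = tr(a)*tr(b a) - tr(b) = x*z - y
tr(b a^3) = tr(a)*tr(b a^2) - tr(b a) = x^2*z - x*y - z
tr(a b a^3) = tr(a)*tr(b a^3) - tr(b a^2) = x^3*z - x^2*y - 2*x*z + y
tr(b a b a) = tr(a b)*tr(a b) - tr(1) = z^2 - 2
tr(b a b) = tr(b)*tr(a b) - tr(a) = y*z - x
tr(b a b a^2) = tr(a)*tr(b a b a) - tr(b a b) = x*z^2 - y*z - x
tr(a b a^3 b) = tr(a)*tr(b a b a^2) - tr(b a b a) = x^2*z^2 - x*y*z - x^2 - z^2 + 2
tr(a b a^3 b^-1) = tr(a b a^3)*tr(b) - tr(a b a^3 b) = x^3*y*z - x^2*y^2 - x^2*z^2 - x*y*z + x^2 + y^2 + z^2 - 2
tr(a^2 b a^3) = tr(a)*tr(a^2 b a^2) - tr(a^2 b a)   [square of a] = x^4*z - x^3*y - 3*x^2*z + 2*x*y + z
tr(b^2) = tr(b)*tr(b) - tr(1)   [square of b] = y^2 - 2
tr(b a^2 b) = tr(a)*tr(b^2 a) - tr(b^2)   [square of a] = x*y*z - x^2 - y^2 + 2
tr(b a^2 b a^2) = tr(a)*tr(b a^2 b a) - tr(b a^2 b)   [square of a] = x^2*z^2 - 2*x*y*z + y^2 - 2
tr(a^2 b a^3 b) = tr(a)*tr(b a^2 b a^2) - tr(b a^2 b a)   [square of a] = x^3*z^2 - 2*x^2*y*z + x*y^2 - x*z^2 + y*z - x
tr(a b a^3 b^-1 a) = tr(a^2 b a^3)*tr(b) - tr(a^2 b a^3 b)   [inverse elimination on b] = x^4*y*z - x^3*y^2 - x^3*z^2 - x^2*y*z + x*y^2 + x*z^2 + x
assemble the triple (tr(r) - 2; tr(r a) - x; tr(r b) - y)

x^3*y*z - x^2*y^2 - x^2*z^2 - x*y*z + x^2 + y^2 + z^2 - 4; x^4*y*z - x^3*y^2 - x^3*z^2 - x^2*y*z + x*y^2 + x*z^2; x^3*z - x^2*y - 2*x*z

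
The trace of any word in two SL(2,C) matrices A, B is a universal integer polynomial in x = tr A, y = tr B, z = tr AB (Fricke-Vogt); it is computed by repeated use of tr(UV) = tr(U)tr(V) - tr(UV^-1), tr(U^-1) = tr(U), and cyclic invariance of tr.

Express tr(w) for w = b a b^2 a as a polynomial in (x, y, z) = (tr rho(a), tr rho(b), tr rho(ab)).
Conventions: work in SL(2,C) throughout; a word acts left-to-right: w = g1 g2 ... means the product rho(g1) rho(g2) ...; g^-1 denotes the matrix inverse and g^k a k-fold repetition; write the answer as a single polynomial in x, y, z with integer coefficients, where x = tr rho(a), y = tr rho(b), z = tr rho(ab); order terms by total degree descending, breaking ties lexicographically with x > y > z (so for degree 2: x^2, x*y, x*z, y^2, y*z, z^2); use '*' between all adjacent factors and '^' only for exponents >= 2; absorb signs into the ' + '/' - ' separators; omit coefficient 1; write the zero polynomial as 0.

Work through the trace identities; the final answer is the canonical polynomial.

trace(a b a b) = trace(b a) trace(b a) - trace(1) = z^2 - 2
so trace(a b a) = trace(a) trace(b a) - trace(b) = x*z - y
reduce: trace(b a b^2 a) = trace(b) trace(a b a b) - trace(a b a) = y*z^2 - x*z - y

y*z^2 - x*z - y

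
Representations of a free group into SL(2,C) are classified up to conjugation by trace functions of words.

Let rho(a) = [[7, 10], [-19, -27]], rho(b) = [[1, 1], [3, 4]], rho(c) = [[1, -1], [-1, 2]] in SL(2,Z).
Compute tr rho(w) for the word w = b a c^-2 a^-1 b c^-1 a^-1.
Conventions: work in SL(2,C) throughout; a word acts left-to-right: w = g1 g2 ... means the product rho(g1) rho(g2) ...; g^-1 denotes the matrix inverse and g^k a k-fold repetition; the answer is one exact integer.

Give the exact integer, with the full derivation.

rho(b) = [[1, 1], [3, 4]]
... * rho(a) = [[7, 10], [-19, -27]]  ->  [[-12, -17], [-55, -78]]
... * rho(c^-1) = [[2, 1], [1, 1]]  ->  [[-41, -29], [-188, -133]]
... * rho(c^-1) = [[2, 1], [1, 1]]  ->  [[-111, -70], [-509, -321]]
... * rho(a^-1) = [[-27, -10], [19, 7]]  ->  [[1667, 620], [7644, 2843]]
... * rho(b) = [[1, 1], [3, 4]]  ->  [[3527, 4147], [16173, 19016]]
... * rho(c^-1) = [[2, 1], [1, 1]]  ->  [[11201, 7674], [51362, 35189]]
... * rho(a^-1) = [[-27, -10], [19, 7]]  ->  [[-156621, -58292], [-718183, -267297]]
tr = -156621 + -267297 = -423918

-423918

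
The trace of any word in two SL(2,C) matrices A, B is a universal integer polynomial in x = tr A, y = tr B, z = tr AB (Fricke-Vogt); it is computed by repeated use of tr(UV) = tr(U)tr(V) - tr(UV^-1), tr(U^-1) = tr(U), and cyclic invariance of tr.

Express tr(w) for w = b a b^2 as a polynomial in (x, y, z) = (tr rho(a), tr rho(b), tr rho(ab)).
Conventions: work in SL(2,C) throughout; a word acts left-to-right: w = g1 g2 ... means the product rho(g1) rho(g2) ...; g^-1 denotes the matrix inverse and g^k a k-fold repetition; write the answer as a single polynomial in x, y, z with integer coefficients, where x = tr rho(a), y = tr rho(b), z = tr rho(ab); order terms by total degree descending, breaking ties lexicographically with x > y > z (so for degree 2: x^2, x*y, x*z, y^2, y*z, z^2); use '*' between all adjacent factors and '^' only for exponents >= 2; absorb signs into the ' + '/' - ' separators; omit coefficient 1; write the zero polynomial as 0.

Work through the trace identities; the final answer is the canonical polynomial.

y^2*z - x*y - z

apply: tr(b a b) = tr(b)*tr(a b) - tr(a) = y*z - x
apply: tr(b a b^2) = tr(b)*tr(b a b) - tr(b a) = y^2*z - x*y - z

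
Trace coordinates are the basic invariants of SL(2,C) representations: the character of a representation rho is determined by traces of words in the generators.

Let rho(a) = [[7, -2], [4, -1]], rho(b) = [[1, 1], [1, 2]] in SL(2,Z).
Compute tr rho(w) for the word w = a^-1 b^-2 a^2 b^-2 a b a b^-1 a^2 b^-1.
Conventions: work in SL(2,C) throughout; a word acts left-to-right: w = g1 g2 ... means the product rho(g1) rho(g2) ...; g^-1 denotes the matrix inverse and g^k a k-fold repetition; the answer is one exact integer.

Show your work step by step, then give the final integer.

rho(a^-1) = [[-1, 2], [-4, 7]]
... * rho(b^-1) = [[2, -1], [-1, 1]]  ->  [[-4, 3], [-15, 11]]
... * rho(b^-1) = [[2, -1], [-1, 1]]  ->  [[-11, 7], [-41, 26]]
... * rho(a) = [[7, -2], [4, -1]]  ->  [[-49, 15], [-183, 56]]
... * rho(a) = [[7, -2], [4, -1]]  ->  [[-283, 83], [-1057, 310]]
... * rho(b^-1) = [[2, -1], [-1, 1]]  ->  [[-649, 366], [-2424, 1367]]
... * rho(b^-1) = [[2, -1], [-1, 1]]  ->  [[-1664, 1015], [-6215, 3791]]
... * rho(a) = [[7, -2], [4, -1]]  ->  [[-7588, 2313], [-28341, 8639]]
... * rho(b) = [[1, 1], [1, 2]]  ->  [[-5275, -2962], [-19702, -11063]]
... * rho(a) = [[7, -2], [4, -1]]  ->  [[-48773, 13512], [-182166, 50467]]
... * rho(b^-1) = [[2, -1], [-1, 1]]  ->  [[-111058, 62285], [-414799, 232633]]
... * rho(a) = [[7, -2], [4, -1]]  ->  [[-528266, 159831], [-1973061, 596965]]
... * rho(a) = [[7, -2], [4, -1]]  ->  [[-3058538, 896701], [-11423567, 3349157]]
... * rho(b^-1) = [[2, -1], [-1, 1]]  ->  [[-7013777, 3955239], [-26196291, 14772724]]
tr = -7013777 + 14772724 = 7758947

7758947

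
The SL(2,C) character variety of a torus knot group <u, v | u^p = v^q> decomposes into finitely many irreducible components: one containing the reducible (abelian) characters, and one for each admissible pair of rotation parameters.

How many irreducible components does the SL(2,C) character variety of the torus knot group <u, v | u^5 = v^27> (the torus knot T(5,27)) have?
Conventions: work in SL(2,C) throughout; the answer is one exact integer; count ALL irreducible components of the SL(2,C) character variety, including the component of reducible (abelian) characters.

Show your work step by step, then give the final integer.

53

For T(5,27): irreducibility forces the central element u^5 = v^27 to one of +I, -I.
So on each irreducible component the traces are pinned: tr(u) = 2*cos(pi*alpha/5) with 1 <= alpha <= 4, tr(v) = 2*cos(pi*beta/27) with 1 <= beta <= 26.
u^5 = (-1)^alpha I and v^27 = (-1)^beta I must agree, so alpha and beta have equal parity.
Enumerate parity-matched pairs: 2*13 odd-odd plus 2*13 even-even gives 52.
components with irreducible characters: 52; plus the single component of reducible (abelian) characters: total 53.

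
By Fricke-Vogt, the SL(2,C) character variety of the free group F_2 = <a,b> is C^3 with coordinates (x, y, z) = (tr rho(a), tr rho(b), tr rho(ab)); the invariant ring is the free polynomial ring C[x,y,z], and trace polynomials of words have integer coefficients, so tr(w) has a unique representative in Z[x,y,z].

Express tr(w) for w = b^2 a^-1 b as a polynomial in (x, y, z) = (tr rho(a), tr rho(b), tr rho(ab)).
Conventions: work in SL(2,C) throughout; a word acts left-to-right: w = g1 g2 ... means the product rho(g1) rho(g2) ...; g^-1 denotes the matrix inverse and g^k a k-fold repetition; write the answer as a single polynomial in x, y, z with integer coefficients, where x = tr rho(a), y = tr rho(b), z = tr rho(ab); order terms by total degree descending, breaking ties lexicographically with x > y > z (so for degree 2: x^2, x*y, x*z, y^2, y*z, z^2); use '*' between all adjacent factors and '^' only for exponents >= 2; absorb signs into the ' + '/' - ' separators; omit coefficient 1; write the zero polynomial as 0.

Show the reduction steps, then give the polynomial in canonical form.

reduce: trace(b^2) = trace(b) * trace(b) - trace(1)   [square of b] = y^2 - 2
trace(b^3) = trace(b) * trace(b^2) - trace(b)   [square of b] = y^3 - 3*y
reduce: trace(b a b) = trace(b) * trace(a b) - trace(a)   [square of b] = y*z - x
reduce: trace(b^3 a) = trace(b) * trace(b a b) - trace(b a)   [square of b] = y^2*z - x*y - z
so trace(b^2 a^-1 b) = trace(b^3) * trace(a) - trace(b^3 a)   [inverse elimination on a] = x*y^3 - y^2*z - 2*x*y + z

x*y^3 - y^2*z - 2*x*y + z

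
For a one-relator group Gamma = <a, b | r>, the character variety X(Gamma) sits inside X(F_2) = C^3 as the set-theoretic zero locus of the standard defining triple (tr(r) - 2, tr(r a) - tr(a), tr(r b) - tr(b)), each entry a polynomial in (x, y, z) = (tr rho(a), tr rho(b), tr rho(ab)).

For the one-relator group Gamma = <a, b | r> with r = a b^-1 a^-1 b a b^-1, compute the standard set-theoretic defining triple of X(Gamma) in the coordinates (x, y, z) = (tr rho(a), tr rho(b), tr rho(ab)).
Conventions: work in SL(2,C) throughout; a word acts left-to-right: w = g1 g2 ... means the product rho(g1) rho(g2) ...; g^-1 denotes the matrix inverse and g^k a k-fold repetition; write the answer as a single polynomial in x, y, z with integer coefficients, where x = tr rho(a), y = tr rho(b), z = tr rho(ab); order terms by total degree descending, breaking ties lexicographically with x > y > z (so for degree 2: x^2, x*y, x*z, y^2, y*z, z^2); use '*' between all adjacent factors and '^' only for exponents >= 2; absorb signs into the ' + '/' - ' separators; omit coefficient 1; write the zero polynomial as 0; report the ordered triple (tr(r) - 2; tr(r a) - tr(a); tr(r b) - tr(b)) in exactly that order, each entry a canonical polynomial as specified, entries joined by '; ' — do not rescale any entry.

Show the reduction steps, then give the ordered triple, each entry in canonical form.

-x^2*y^2*z + x^3*y + x*y^3 + 2*x*y*z^2 - x^2*z - y^2*z - z^3 - 3*x*y + 3*z - 2; -x^3*y^2*z + x^4*y + x^2*y^3 + 2*x^2*y*z^2 - x^3*z - x*z^3 - 4*x^2*y - y^3 - y*z^2 + 3*x*z - x + 3*y; -x^2*y*z + x^3 + x*y^2 + x*z^2 - 3*x - y

trace(a^2) = trace(a)*trace(a) - trace(1) = x^2 - 2
trace(a^2 b) = trace(a)*trace(b a) - trace(b) = x*z - y
trace(a b^-1 a) = trace(a^2)*trace(b) - trace(a^2 b) = x^2*y - x*z - y
trace(a b a^2) = trace(a)*trace(b a^2) - trace(b a) = x^2*z - x*y - z
trace(b a b a) = trace(b a)*trace(b a) - trace(1)   [split at repeated b] = z^2 - 2
trace(b a b) = trace(b)*trace(a b) - trace(a) = y*z - x
trace(a b a^2 b) = trace(a)*trace(b a b a) - trace(b a b) = x*z^2 - y*z - x
trace(a b^-1 a b a) = trace(a b a^2)*trace(b) - trace(a b a^2 b) = x^2*y*z - x*y^2 - x*z^2 + x
trace(a b a b a b) = trace(b a)*trace(b a b a) - trace(b^-1 a^-1)   [split at repeated b] = z^3 - 3*z
trace(a b^-1 a b a b) = trace(a b a b a)*trace(b) - trace(a b a b a b) = x*y*z^2 - y^2*z - z^3 - x*y + 3*z
trace(b a b^-1 a b^-1 a) = trace(a b^-1 a b a)*trace(b) - trace(a b^-1 a b a b) = x^2*y^2*z - x*y^3 - 2*x*y*z^2 + y^2*z + z^3 + 2*x*y - 3*z
trace(a b^-1 a^-1 b a b^-1) = trace(b a b^-1 a b^-1)*trace(a) - trace(b a b^-1 a b^-1 a) = -x^2*y^2*z + x^3*y + x*y^3 + 2*x*y*z^2 - x^2*z - y^2*z - z^3 - 3*x*y + 3*z
trace(b a b^-1 a) = trace(a b a)*trace(b) - trace(a b a b)   [inverse elimination on b] = x*y*z - y^2 - z^2 + 2
trace(a^3) = trace(a)*trace(a^2) - trace(a)   [square of a] = x^3 - 3*x
trace(a^2 b^2 a) = trace(b)*trace(a^3 b) - trace(a^3)   [square of b] = x^2*y*z - x^3 - x*y^2 - y*z + 3*x
trace(a^2 b^2 a b) = trace(b)*trace(a b a^2 b) - trace(a b a^2)   [square of b] = x*y*z^2 - x^2*z - y^2*z + z
trace(b a b^-1 a^2 b) = trace(a^2 b^2 a)*trace(b) - trace(a^2 b^2 a b)   [inverse elimination on b] = x^2*y^2*z - x^3*y - x*y^3 - x*y*z^2 + x^2*z + 3*x*y - z
trace(a^2 b a b a) = trace(a)*trace(b a b a^2) - trace(b a b a)   [square of a] = x^2*z^2 - x*y*z - x^2 - z^2 + 2
trace(b a b a b) = trace(b)*trace(a b a b) - trace(a b a)   [square of b] = y*z^2 - x*z - y
trace(a^2 b a b a b) = trace(a)*trace(b a b a b a) - trace(b a b a b)   [square of a] = x*z^3 - y*z^2 - 2*x*z + y
trace(b a b^-1 a^2 b a) = trace(a^2 b a b a)*trace(b) - trace(a^2 b a b a b)   [inverse elimination on b] = x^2*y*z^2 - x*y^2*z - x*z^3 - x^2*y + 2*x*z + y
trace(a^-1 b a b^-1 a^2 b) = trace(b a b^-1 a^2 b)*trace(a) - trace(b a b^-1 a^2 b a)   [inverse elimination on a] = x^3*y^2*z - x^4*y - x^2*y^3 - 2*x^2*y*z^2 + x^3*z + x*y^2*z + x*z^3 + 4*x^2*y - 3*x*z - y
trace(a b^-1 a^-1 b a b^-1 a) = trace(a^-1 b a b^-1 a^2)*trace(b) - trace(a^-1 b a b^-1 a^2 b)   [inverse elimination on b] = -x^3*y^2*z + x^4*y + x^2*y^3 + 2*x^2*y*z^2 - x^3*z - x*z^3 - 4*x^2*y - y^3 - y*z^2 + 3*x*z + 3*y
trace(a b^-1 a^-1 b a) = trace(b a^2 b^-1)*trace(a) - trace(b a^2 b^-1 a) = -x^2*y*z + x^3 + x*y^2 + x*z^2 - 3*x
assemble the triple (trace(r) - 2; trace(r a) - x; trace(r b) - y)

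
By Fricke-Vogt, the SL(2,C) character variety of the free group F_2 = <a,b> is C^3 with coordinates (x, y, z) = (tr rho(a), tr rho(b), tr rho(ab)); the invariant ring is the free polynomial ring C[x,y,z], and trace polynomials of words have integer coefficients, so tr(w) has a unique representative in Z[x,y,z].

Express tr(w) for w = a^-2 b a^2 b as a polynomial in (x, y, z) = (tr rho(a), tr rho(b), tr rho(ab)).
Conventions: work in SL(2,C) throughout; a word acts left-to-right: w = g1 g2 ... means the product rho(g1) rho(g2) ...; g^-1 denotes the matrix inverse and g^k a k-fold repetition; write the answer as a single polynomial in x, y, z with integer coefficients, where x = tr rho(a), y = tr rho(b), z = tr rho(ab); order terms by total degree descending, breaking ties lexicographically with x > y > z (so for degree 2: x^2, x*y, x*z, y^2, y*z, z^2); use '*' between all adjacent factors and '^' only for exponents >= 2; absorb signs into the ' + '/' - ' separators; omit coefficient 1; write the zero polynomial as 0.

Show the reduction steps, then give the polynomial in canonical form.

tr(b^2 a) = tr(b) tr(a b) - tr(a) = y*z - x
tr(b^2) = tr(b) tr(b) - tr(1) = y^2 - 2
tr(b a^2 b) = tr(a) tr(b^2 a) - tr(b^2) = x*y*z - x^2 - y^2 + 2
tr(b a b a) = tr(a b) tr(a b) - tr(1)   [split at repeated a] = z^2 - 2
tr(b a^2 b a) = tr(a) tr(b a b a) - tr(b a b) = x*z^2 - y*z - x
tr(a^-1 b a^2 b) = tr(b a^2 b) tr(a) - tr(b a^2 b a) = x^2*y*z - x^3 - x*y^2 - x*z^2 + y*z + 3*x
tr(a^-2 b a^2 b) = tr(a^-1 b a^2 b) tr(a) - tr(a^-1 b a^2 b a) = x^3*y*z - x^4 - x^2*y^2 - x^2*z^2 + 4*x^2 + y^2 - 2

x^3*y*z - x^4 - x^2*y^2 - x^2*z^2 + 4*x^2 + y^2 - 2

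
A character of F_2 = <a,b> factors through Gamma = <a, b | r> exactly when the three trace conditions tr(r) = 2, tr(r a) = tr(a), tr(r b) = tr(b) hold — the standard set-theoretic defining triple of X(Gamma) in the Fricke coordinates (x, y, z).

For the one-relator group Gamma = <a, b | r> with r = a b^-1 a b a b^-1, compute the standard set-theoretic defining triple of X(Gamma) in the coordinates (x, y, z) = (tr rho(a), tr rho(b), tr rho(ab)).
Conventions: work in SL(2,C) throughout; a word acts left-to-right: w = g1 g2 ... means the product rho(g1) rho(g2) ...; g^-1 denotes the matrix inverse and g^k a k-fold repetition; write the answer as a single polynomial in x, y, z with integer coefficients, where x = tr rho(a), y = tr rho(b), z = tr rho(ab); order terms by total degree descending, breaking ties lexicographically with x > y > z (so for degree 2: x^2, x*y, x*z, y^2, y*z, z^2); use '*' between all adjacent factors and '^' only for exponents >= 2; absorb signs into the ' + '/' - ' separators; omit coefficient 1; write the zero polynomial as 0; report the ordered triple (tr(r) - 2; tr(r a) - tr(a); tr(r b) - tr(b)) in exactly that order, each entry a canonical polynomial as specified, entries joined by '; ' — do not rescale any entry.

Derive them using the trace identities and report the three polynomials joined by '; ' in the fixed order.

tr(a b a) = tr(a)*tr(b a) - tr(b)  (reduce the a square) = x*z - y
tr(a b a^2) = tr(a)*tr(a b a) - tr(a b)  (reduce the a square) = x^2*z - x*y - z
tr(b a b a) = tr(b a)*tr(b a) - tr(1)  (split on b) = z^2 - 2
tr(b a b) = tr(b)*tr(a b) - tr(a)  (reduce the b square) = y*z - x
tr(a b a^2 b) = tr(a)*tr(b a b a) - tr(b a b)  (reduce the a square) = x*z^2 - y*z - x
tr(a b^-1 a b a) = tr(a b a^2)*tr(b) - tr(a b a^2 b)  (eliminate b^-1) = x^2*y*z - x*y^2 - x*z^2 + x
tr(a b a b a b) = tr(b a b a)*tr(b a) - tr(a b)  (split on b) = z^3 - 3*z
tr(a b^-1 a b a b) = tr(a b a b a)*tr(b) - tr(a b a b a b)  (eliminate b^-1) = x*y*z^2 - y^2*z - z^3 - x*y + 3*z
tr(a b^-1 a b a b^-1) = tr(a b^-1 a b a)*tr(b) - tr(a b^-1 a b a b)  (eliminate b^-1) = x^2*y^2*z - x*y^3 - 2*x*y*z^2 + y^2*z + z^3 + 2*x*y - 3*z
tr(a b a^3) = tr(a)*tr(a b a^2) - tr(a b a) = x^3*z - x^2*y - 2*x*z + y
tr(a b a^3 b) = tr(a)*tr(b a b a^2) - tr(b a b a) = x^2*z^2 - x*y*z - x^2 - z^2 + 2
tr(a^2 b^-1 a b a) = tr(a b a^3)*tr(b) - tr(a b a^3 b) = x^3*y*z - x^2*y^2 - x^2*z^2 - x*y*z + x^2 + y^2 + z^2 - 2
tr(b a b a b) = tr(b)*tr(a b a b) - tr(a b a) = y*z^2 - x*z - y
tr(a b a b a^2 b) = tr(a)*tr(b a b a b a) - tr(b a b a b) = x*z^3 - y*z^2 - 2*x*z + y
tr(a^2 b^-1 a b a b) = tr(a b a b a^2)*tr(b) - tr(a b a b a^2 b) = x^2*y*z^2 - x*y^2*z - x*z^3 - x^2*y + 2*x*z + y
tr(a b^-1 a b a b^-1 a) = tr(a^2 b^-1 a b a)*tr(b) - tr(a^2 b^-1 a b a b) = x^3*y^2*z - x^2*y^3 - 2*x^2*y*z^2 + x*z^3 + 2*x^2*y + y^3 + y*z^2 - 2*x*z - 3*y
assemble the triple (tr(r) - 2; tr(r a) - x; tr(r b) - y)

x^2*y^2*z - x*y^3 - 2*x*y*z^2 + y^2*z + z^3 + 2*x*y - 3*z - 2; x^3*y^2*z - x^2*y^3 - 2*x^2*y*z^2 + x*z^3 + 2*x^2*y + y^3 + y*z^2 - 2*x*z - x - 3*y; x^2*y*z - x*y^2 - x*z^2 + x - y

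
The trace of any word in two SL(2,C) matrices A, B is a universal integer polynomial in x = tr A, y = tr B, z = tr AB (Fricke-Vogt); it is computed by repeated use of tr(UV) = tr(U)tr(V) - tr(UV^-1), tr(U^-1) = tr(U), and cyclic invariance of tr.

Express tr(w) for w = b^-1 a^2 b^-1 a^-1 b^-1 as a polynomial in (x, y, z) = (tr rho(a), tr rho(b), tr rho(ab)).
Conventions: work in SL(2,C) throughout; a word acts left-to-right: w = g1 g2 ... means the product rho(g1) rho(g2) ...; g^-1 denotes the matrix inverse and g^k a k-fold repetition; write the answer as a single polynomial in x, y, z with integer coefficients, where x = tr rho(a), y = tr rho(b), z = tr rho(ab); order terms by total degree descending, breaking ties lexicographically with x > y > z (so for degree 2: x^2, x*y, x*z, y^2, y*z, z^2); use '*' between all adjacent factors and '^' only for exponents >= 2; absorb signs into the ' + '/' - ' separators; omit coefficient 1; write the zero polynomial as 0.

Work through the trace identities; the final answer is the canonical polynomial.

x^2*y^2*z - x^3*y - x*y*z^2 - y^2*z + 2*x*y + z

trace(a^2) = trace(a) * trace(a) - trace(1)  (reduce the a square) = x^2 - 2
trace(a^2 b) = trace(a) * trace(b a) - trace(b)  (reduce the a square) = x*z - y
next, trace(a^2 b^-1) = trace(a^2) * trace(b) - trace(a^2 b)  (eliminate b^-1) = x^2*y - x*z - y
next, trace(b^-1 a^2 b^-1) = trace(a^2 b^-1) * trace(b) - trace(a^2)  (eliminate b^-1) = x^2*y^2 - x*y*z - x^2 - y^2 + 2
and trace(b^-2 a^2 b^-1) = trace(b^-1 a^2 b^-1) * trace(b) - trace(b^-1 a^2)  (eliminate b^-1) = x^2*y^3 - x*y^2*z - 2*x^2*y - y^3 + x*z + 3*y
trace(a^3) = trace(a) * trace(a^2) - trace(a)  (reduce the a square) = x^3 - 3*x
and trace(a^3 b) = trace(a) * trace(a b a) - trace(a b)  (reduce the a square) = x^2*z - x*y - z
trace(a^2 b^-1 a) = trace(a^3) * trace(b) - trace(a^3 b)  (eliminate b^-1) = x^3*y - x^2*z - 2*x*y + z
trace(b a b a) = trace(b a) * trace(b a) - trace(1)  (split on b) = z^2 - 2
trace(b a b) = trace(b) * trace(a b) - trace(a)  (reduce the b square) = y*z - x
trace(a b a^2 b) = trace(a) * trace(b a b a) - trace(b a b)  (reduce the a square) = x*z^2 - y*z - x
trace(a^2 b^-1 a b) = trace(a b a^2) * trace(b) - trace(a b a^2 b)  (eliminate b^-1) = x^2*y*z - x*y^2 - x*z^2 + x
trace(a^2 b^-1 a b^-1) = trace(a^2 b^-1 a) * trace(b) - trace(a^2 b^-1 a b)  (eliminate b^-1) = x^3*y^2 - 2*x^2*y*z - x*y^2 + x*z^2 + y*z - x
trace(b^-2 a^2 b^-1 a) = trace(a^2 b^-1 a b^-1) * trace(b) - trace(a^2 b^-1 a)  (eliminate b^-1) = x^3*y^3 - 2*x^2*y^2*z - x^3*y - x*y^3 + x*y*z^2 + x^2*z + y^2*z + x*y - z
trace(b^-1 a^2 b^-1 a^-1 b^-1) = trace(b^-2 a^2 b^-1) * trace(a) - trace(b^-2 a^2 b^-1 a)  (eliminate a^-1) = x^2*y^2*z - x^3*y - x*y*z^2 - y^2*z + 2*x*y + z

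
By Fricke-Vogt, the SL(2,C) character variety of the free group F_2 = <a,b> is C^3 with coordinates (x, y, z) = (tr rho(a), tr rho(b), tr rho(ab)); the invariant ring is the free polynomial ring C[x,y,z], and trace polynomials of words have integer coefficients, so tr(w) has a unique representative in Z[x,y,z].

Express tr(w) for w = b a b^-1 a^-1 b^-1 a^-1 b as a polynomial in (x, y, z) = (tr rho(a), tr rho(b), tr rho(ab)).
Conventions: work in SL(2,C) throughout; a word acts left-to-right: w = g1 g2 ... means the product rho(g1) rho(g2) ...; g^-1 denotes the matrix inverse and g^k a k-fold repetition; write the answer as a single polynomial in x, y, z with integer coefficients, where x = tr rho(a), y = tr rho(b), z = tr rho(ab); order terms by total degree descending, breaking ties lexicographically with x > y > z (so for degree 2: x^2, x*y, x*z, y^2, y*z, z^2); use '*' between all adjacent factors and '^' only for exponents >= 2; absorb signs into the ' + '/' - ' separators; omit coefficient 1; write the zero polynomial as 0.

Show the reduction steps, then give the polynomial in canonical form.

trace(b^2 a) = trace(b) * trace(a b) - trace(a) = y*z - x
so trace(b^2) = trace(b) * trace(b) - trace(1) = y^2 - 2
trace(a b^2 a) = trace(a) * trace(b^2 a) - trace(b^2) = x*y*z - x^2 - y^2 + 2
so trace(a b a b) = trace(a b) * trace(a b) - trace(1)   [split at repeated a] = z^2 - 2
reduce: trace(a b a) = trace(a) * trace(b a) - trace(b) = x*z - y
so trace(a b^2 a b) = trace(b) * trace(a b a b) - trace(a b a) = y*z^2 - x*z - y
trace(b^2 a b^-1 a) = trace(a b^2 a) * trace(b) - trace(a b^2 a b) = x*y^2*z - x^2*y - y^3 - y*z^2 + x*z + 3*y
trace(a^-1 b^2 a b^-1) = trace(b^2 a b^-1) * trace(a) - trace(b^2 a b^-1 a) = -x*y^2*z + x^2*y + y^3 + y*z^2 - 3*y
trace(b^-1 a^-1 b^2 a b^-1) = trace(a^-1 b^2 a b^-1) * trace(b) - trace(a^-1 b^2 a) = -x*y^3*z + x^2*y^2 + y^4 + y^2*z^2 - 4*y^2 + 2
reduce: trace(b^3 a) = trace(b) * trace(a b^2) - trace(a b) = y^2*z - x*y - z
so trace(b^3) = trace(b) * trace(b^2) - trace(b) = y^3 - 3*y
trace(b^2 a^2 b) = trace(a) * trace(b^3 a) - trace(b^3) = x*y^2*z - x^2*y - y^3 - x*z + 3*y
so trace(a^2 b a b) = trace(a) * trace(b a b a) - trace(b a b) = x*z^2 - y*z - x
so trace(a^2 b a) = trace(a) * trace(a b a) - trace(a b) = x^2*z - x*y - z
trace(b^2 a^2 b a) = trace(b) * trace(a^2 b a b) - trace(a^2 b a) = x*y*z^2 - x^2*z - y^2*z + z
trace(a b a^-1 b^2 a) = trace(b^2 a^2 b) * trace(a) - trace(b^2 a^2 b a) = x^2*y^2*z - x^3*y - x*y^3 - x*y*z^2 + y^2*z + 3*x*y - z
so trace(b^2 a b a b) = trace(b) * trace(a b a b^2) - trace(a b a b) = y^2*z^2 - x*y*z - y^2 - z^2 + 2
trace(a b a b a b) = trace(a b) * trace(a b a b) - trace(a^-1 b^-1)   [split at repeated a] = z^3 - 3*z
so trace(b^2 a b a b a) = trace(b) * trace(a b a b a b) - trace(a b a b a) = y*z^3 - x*z^2 - 2*y*z + x
trace(a b a^-1 b^2 a b) = trace(b^2 a b a b) * trace(a) - trace(b^2 a b a b a) = x*y^2*z^2 - x^2*y*z - y*z^3 - x*y^2 + 2*y*z + x
so trace(a^-1 b^2 a b^-1 a b) = trace(a b a^-1 b^2 a) * trace(b) - trace(a b a^-1 b^2 a b) = x^2*y^3*z - x^3*y^2 - x*y^4 - 2*x*y^2*z^2 + x^2*y*z + y^3*z + y*z^3 + 4*x*y^2 - 3*y*z - x
so trace(b^-1 a^-1 b^2 a b^-1 a) = trace(a^-1 b^2 a b^-1 a) * trace(b) - trace(a^-1 b^2 a b^-1 a b) = -x^2*y^3*z + x^3*y^2 + x*y^4 + 2*x*y^2*z^2 - x^2*y*z - y^3*z - y*z^3 - 4*x*y^2 + 4*y*z + x
trace(b a b^-1 a^-1 b^-1 a^-1 b) = trace(b^-1 a^-1 b^2 a b^-1) * trace(a) - trace(b^-1 a^-1 b^2 a b^-1 a) = -x*y^2*z^2 + x^2*y*z + y^3*z + y*z^3 - 4*y*z + x

-x*y^2*z^2 + x^2*y*z + y^3*z + y*z^3 - 4*y*z + x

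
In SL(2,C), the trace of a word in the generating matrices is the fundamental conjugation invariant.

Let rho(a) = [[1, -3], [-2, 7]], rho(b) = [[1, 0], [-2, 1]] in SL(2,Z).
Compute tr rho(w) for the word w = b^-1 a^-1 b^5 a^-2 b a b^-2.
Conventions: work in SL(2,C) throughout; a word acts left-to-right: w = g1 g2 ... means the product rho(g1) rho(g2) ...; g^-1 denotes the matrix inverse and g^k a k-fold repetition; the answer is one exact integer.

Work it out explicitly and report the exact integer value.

rho(b^-1) = [[1, 0], [2, 1]]
... * rho(a^-1) = [[7, 3], [2, 1]]  ->  [[7, 3], [16, 7]]
... * rho(b) = [[1, 0], [-2, 1]]  ->  [[1, 3], [2, 7]]
... * rho(b) = [[1, 0], [-2, 1]]  ->  [[-5, 3], [-12, 7]]
... * rho(b) = [[1, 0], [-2, 1]]  ->  [[-11, 3], [-26, 7]]
... * rho(b) = [[1, 0], [-2, 1]]  ->  [[-17, 3], [-40, 7]]
... * rho(b) = [[1, 0], [-2, 1]]  ->  [[-23, 3], [-54, 7]]
... * rho(a^-1) = [[7, 3], [2, 1]]  ->  [[-155, -66], [-364, -155]]
... * rho(a^-1) = [[7, 3], [2, 1]]  ->  [[-1217, -531], [-2858, -1247]]
... * rho(b) = [[1, 0], [-2, 1]]  ->  [[-155, -531], [-364, -1247]]
... * rho(a) = [[1, -3], [-2, 7]]  ->  [[907, -3252], [2130, -7637]]
... * rho(b^-1) = [[1, 0], [2, 1]]  ->  [[-5597, -3252], [-13144, -7637]]
... * rho(b^-1) = [[1, 0], [2, 1]]  ->  [[-12101, -3252], [-28418, -7637]]
tr = -12101 + -7637 = -19738

-19738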